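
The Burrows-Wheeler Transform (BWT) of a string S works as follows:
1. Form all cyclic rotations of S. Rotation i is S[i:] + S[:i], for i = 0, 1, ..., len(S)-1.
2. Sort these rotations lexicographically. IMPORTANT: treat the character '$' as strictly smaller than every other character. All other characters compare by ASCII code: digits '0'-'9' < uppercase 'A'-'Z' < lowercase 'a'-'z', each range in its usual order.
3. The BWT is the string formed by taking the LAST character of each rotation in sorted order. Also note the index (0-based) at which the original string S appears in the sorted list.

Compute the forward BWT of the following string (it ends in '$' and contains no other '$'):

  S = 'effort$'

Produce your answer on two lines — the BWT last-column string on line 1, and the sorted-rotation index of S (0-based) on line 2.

Answer: t$effor
1

Derivation:
All 7 rotations (rotation i = S[i:]+S[:i]):
  rot[0] = effort$
  rot[1] = ffort$e
  rot[2] = fort$ef
  rot[3] = ort$eff
  rot[4] = rt$effo
  rot[5] = t$effor
  rot[6] = $effort
Sorted (with $ < everything):
  sorted[0] = $effort  (last char: 't')
  sorted[1] = effort$  (last char: '$')
  sorted[2] = ffort$e  (last char: 'e')
  sorted[3] = fort$ef  (last char: 'f')
  sorted[4] = ort$eff  (last char: 'f')
  sorted[5] = rt$effo  (last char: 'o')
  sorted[6] = t$effor  (last char: 'r')
Last column: t$effor
Original string S is at sorted index 1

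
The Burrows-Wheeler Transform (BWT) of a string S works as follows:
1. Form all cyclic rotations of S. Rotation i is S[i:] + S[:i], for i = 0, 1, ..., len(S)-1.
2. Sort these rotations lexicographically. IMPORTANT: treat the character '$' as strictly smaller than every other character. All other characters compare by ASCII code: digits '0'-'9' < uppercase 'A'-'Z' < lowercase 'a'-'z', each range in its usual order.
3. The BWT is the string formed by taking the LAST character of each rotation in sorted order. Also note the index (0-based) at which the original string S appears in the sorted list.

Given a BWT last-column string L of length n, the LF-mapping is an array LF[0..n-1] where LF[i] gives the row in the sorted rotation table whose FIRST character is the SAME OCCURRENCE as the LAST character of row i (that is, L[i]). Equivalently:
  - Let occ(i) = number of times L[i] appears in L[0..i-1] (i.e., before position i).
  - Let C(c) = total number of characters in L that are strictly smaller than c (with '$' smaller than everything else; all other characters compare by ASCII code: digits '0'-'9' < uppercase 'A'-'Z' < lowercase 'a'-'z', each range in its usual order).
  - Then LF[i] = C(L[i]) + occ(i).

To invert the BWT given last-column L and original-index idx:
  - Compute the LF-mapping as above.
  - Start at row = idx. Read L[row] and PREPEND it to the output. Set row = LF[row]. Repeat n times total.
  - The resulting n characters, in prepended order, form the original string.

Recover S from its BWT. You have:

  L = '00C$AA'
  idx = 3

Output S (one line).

Answer: AAC00$

Derivation:
LF mapping: 1 2 5 0 3 4
Walk LF starting at row 3, prepending L[row]:
  step 1: row=3, L[3]='$', prepend. Next row=LF[3]=0
  step 2: row=0, L[0]='0', prepend. Next row=LF[0]=1
  step 3: row=1, L[1]='0', prepend. Next row=LF[1]=2
  step 4: row=2, L[2]='C', prepend. Next row=LF[2]=5
  step 5: row=5, L[5]='A', prepend. Next row=LF[5]=4
  step 6: row=4, L[4]='A', prepend. Next row=LF[4]=3
Reversed output: AAC00$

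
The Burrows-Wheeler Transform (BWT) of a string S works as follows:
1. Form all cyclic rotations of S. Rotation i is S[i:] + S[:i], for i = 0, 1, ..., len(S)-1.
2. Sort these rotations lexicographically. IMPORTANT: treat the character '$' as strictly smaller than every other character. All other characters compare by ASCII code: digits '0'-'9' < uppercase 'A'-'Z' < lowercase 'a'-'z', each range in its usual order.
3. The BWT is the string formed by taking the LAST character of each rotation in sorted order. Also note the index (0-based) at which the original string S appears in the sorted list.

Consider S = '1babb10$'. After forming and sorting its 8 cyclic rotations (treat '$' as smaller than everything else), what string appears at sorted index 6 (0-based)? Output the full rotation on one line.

Answer: babb10$1

Derivation:
All 8 rotations (rotation i = S[i:]+S[:i]):
  rot[0] = 1babb10$
  rot[1] = babb10$1
  rot[2] = abb10$1b
  rot[3] = bb10$1ba
  rot[4] = b10$1bab
  rot[5] = 10$1babb
  rot[6] = 0$1babb1
  rot[7] = $1babb10
Sorted (with $ < everything):
  sorted[0] = $1babb10
  sorted[1] = 0$1babb1
  sorted[2] = 10$1babb
  sorted[3] = 1babb10$
  sorted[4] = abb10$1b
  sorted[5] = b10$1bab
  sorted[6] = babb10$1
  sorted[7] = bb10$1ba
sorted[6] = babb10$1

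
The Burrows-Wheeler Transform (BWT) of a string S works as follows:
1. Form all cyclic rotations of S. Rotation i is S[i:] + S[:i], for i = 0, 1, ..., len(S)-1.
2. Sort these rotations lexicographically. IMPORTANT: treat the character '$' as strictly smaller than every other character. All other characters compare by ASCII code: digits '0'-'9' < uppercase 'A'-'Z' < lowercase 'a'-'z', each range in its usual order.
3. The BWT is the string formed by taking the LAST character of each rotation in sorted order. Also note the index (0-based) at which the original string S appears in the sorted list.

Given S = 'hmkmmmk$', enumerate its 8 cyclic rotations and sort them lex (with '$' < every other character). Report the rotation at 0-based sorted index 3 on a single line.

Answer: kmmmk$hm

Derivation:
All 8 rotations (rotation i = S[i:]+S[:i]):
  rot[0] = hmkmmmk$
  rot[1] = mkmmmk$h
  rot[2] = kmmmk$hm
  rot[3] = mmmk$hmk
  rot[4] = mmk$hmkm
  rot[5] = mk$hmkmm
  rot[6] = k$hmkmmm
  rot[7] = $hmkmmmk
Sorted (with $ < everything):
  sorted[0] = $hmkmmmk
  sorted[1] = hmkmmmk$
  sorted[2] = k$hmkmmm
  sorted[3] = kmmmk$hm
  sorted[4] = mk$hmkmm
  sorted[5] = mkmmmk$h
  sorted[6] = mmk$hmkm
  sorted[7] = mmmk$hmk
sorted[3] = kmmmk$hm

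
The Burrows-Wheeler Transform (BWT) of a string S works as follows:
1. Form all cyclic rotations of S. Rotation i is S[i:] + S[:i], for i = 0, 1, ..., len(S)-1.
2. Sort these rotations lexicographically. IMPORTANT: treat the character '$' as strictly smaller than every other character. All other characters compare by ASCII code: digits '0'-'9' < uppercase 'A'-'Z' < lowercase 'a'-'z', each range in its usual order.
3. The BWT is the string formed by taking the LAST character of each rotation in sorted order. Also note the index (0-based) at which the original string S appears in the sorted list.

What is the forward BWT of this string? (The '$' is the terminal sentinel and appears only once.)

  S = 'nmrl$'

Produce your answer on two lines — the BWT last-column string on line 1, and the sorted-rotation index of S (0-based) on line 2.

All 5 rotations (rotation i = S[i:]+S[:i]):
  rot[0] = nmrl$
  rot[1] = mrl$n
  rot[2] = rl$nm
  rot[3] = l$nmr
  rot[4] = $nmrl
Sorted (with $ < everything):
  sorted[0] = $nmrl  (last char: 'l')
  sorted[1] = l$nmr  (last char: 'r')
  sorted[2] = mrl$n  (last char: 'n')
  sorted[3] = nmrl$  (last char: '$')
  sorted[4] = rl$nm  (last char: 'm')
Last column: lrn$m
Original string S is at sorted index 3

Answer: lrn$m
3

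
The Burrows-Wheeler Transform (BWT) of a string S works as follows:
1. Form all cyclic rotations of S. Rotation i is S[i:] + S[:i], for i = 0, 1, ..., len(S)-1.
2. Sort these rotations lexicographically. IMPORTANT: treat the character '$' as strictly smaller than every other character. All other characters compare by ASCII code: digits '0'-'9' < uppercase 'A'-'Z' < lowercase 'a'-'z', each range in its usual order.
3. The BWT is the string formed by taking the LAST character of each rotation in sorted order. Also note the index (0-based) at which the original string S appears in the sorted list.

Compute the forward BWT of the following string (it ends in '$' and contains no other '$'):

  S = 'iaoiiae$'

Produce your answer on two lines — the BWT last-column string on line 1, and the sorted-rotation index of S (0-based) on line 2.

Answer: eiiai$oa
5

Derivation:
All 8 rotations (rotation i = S[i:]+S[:i]):
  rot[0] = iaoiiae$
  rot[1] = aoiiae$i
  rot[2] = oiiae$ia
  rot[3] = iiae$iao
  rot[4] = iae$iaoi
  rot[5] = ae$iaoii
  rot[6] = e$iaoiia
  rot[7] = $iaoiiae
Sorted (with $ < everything):
  sorted[0] = $iaoiiae  (last char: 'e')
  sorted[1] = ae$iaoii  (last char: 'i')
  sorted[2] = aoiiae$i  (last char: 'i')
  sorted[3] = e$iaoiia  (last char: 'a')
  sorted[4] = iae$iaoi  (last char: 'i')
  sorted[5] = iaoiiae$  (last char: '$')
  sorted[6] = iiae$iao  (last char: 'o')
  sorted[7] = oiiae$ia  (last char: 'a')
Last column: eiiai$oa
Original string S is at sorted index 5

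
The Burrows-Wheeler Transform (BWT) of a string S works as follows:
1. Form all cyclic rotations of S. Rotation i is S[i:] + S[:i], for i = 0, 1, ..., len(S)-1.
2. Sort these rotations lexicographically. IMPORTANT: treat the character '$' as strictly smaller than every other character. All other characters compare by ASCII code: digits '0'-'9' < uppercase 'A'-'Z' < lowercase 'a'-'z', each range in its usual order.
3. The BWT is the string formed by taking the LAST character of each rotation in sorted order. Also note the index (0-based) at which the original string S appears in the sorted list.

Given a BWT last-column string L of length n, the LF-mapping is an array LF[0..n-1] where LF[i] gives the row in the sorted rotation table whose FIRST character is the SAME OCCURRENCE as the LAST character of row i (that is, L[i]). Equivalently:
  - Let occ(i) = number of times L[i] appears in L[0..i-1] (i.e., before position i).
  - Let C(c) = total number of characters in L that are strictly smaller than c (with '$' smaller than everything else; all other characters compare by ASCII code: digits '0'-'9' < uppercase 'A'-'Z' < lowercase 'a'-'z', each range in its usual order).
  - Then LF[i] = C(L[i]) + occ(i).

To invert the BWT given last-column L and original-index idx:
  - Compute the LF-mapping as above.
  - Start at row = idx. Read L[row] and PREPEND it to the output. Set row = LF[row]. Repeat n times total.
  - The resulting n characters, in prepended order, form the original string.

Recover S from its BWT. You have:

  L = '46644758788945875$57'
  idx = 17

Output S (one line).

LF mapping: 1 9 10 2 3 11 5 15 12 16 17 19 4 6 18 13 7 0 8 14
Walk LF starting at row 17, prepending L[row]:
  step 1: row=17, L[17]='$', prepend. Next row=LF[17]=0
  step 2: row=0, L[0]='4', prepend. Next row=LF[0]=1
  step 3: row=1, L[1]='6', prepend. Next row=LF[1]=9
  step 4: row=9, L[9]='8', prepend. Next row=LF[9]=16
  step 5: row=16, L[16]='5', prepend. Next row=LF[16]=7
  step 6: row=7, L[7]='8', prepend. Next row=LF[7]=15
  step 7: row=15, L[15]='7', prepend. Next row=LF[15]=13
  step 8: row=13, L[13]='5', prepend. Next row=LF[13]=6
  step 9: row=6, L[6]='5', prepend. Next row=LF[6]=5
  step 10: row=5, L[5]='7', prepend. Next row=LF[5]=11
  step 11: row=11, L[11]='9', prepend. Next row=LF[11]=19
  step 12: row=19, L[19]='7', prepend. Next row=LF[19]=14
  step 13: row=14, L[14]='8', prepend. Next row=LF[14]=18
  step 14: row=18, L[18]='5', prepend. Next row=LF[18]=8
  step 15: row=8, L[8]='7', prepend. Next row=LF[8]=12
  step 16: row=12, L[12]='4', prepend. Next row=LF[12]=4
  step 17: row=4, L[4]='4', prepend. Next row=LF[4]=3
  step 18: row=3, L[3]='4', prepend. Next row=LF[3]=2
  step 19: row=2, L[2]='6', prepend. Next row=LF[2]=10
  step 20: row=10, L[10]='8', prepend. Next row=LF[10]=17
Reversed output: 8644475879755785864$

Answer: 8644475879755785864$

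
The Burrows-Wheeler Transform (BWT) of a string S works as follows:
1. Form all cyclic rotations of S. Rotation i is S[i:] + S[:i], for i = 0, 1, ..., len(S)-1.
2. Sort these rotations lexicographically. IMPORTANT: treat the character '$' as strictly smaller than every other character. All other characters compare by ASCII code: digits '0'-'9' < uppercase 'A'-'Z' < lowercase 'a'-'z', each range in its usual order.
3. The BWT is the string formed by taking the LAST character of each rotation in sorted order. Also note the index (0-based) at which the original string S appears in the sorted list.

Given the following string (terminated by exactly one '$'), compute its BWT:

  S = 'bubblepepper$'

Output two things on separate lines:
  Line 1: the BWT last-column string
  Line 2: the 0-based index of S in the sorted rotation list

All 13 rotations (rotation i = S[i:]+S[:i]):
  rot[0] = bubblepepper$
  rot[1] = ubblepepper$b
  rot[2] = bblepepper$bu
  rot[3] = blepepper$bub
  rot[4] = lepepper$bubb
  rot[5] = epepper$bubbl
  rot[6] = pepper$bubble
  rot[7] = epper$bubblep
  rot[8] = pper$bubblepe
  rot[9] = per$bubblepep
  rot[10] = er$bubblepepp
  rot[11] = r$bubblepeppe
  rot[12] = $bubblepepper
Sorted (with $ < everything):
  sorted[0] = $bubblepepper  (last char: 'r')
  sorted[1] = bblepepper$bu  (last char: 'u')
  sorted[2] = blepepper$bub  (last char: 'b')
  sorted[3] = bubblepepper$  (last char: '$')
  sorted[4] = epepper$bubbl  (last char: 'l')
  sorted[5] = epper$bubblep  (last char: 'p')
  sorted[6] = er$bubblepepp  (last char: 'p')
  sorted[7] = lepepper$bubb  (last char: 'b')
  sorted[8] = pepper$bubble  (last char: 'e')
  sorted[9] = per$bubblepep  (last char: 'p')
  sorted[10] = pper$bubblepe  (last char: 'e')
  sorted[11] = r$bubblepeppe  (last char: 'e')
  sorted[12] = ubblepepper$b  (last char: 'b')
Last column: rub$lppbepeeb
Original string S is at sorted index 3

Answer: rub$lppbepeeb
3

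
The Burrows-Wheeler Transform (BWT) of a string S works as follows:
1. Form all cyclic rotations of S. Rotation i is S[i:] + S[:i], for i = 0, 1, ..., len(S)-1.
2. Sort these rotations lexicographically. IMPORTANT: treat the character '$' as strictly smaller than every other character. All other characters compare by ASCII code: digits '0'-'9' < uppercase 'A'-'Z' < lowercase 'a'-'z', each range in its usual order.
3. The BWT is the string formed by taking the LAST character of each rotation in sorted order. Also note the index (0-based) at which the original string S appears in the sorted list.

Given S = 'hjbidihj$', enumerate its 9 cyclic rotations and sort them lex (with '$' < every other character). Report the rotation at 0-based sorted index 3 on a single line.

All 9 rotations (rotation i = S[i:]+S[:i]):
  rot[0] = hjbidihj$
  rot[1] = jbidihj$h
  rot[2] = bidihj$hj
  rot[3] = idihj$hjb
  rot[4] = dihj$hjbi
  rot[5] = ihj$hjbid
  rot[6] = hj$hjbidi
  rot[7] = j$hjbidih
  rot[8] = $hjbidihj
Sorted (with $ < everything):
  sorted[0] = $hjbidihj
  sorted[1] = bidihj$hj
  sorted[2] = dihj$hjbi
  sorted[3] = hj$hjbidi
  sorted[4] = hjbidihj$
  sorted[5] = idihj$hjb
  sorted[6] = ihj$hjbid
  sorted[7] = j$hjbidih
  sorted[8] = jbidihj$h
sorted[3] = hj$hjbidi

Answer: hj$hjbidi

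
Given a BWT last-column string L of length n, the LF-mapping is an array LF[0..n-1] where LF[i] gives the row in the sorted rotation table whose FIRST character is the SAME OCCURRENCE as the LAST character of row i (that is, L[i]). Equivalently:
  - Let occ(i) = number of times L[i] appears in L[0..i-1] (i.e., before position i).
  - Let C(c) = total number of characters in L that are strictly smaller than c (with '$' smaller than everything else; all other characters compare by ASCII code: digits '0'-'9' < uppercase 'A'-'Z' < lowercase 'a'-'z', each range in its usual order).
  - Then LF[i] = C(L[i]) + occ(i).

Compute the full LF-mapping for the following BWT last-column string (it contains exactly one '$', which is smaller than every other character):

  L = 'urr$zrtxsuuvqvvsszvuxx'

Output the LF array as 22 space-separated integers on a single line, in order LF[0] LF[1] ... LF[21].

Char counts: '$':1, 'q':1, 'r':3, 's':3, 't':1, 'u':4, 'v':4, 'x':3, 'z':2
C (first-col start): C('$')=0, C('q')=1, C('r')=2, C('s')=5, C('t')=8, C('u')=9, C('v')=13, C('x')=17, C('z')=20
L[0]='u': occ=0, LF[0]=C('u')+0=9+0=9
L[1]='r': occ=0, LF[1]=C('r')+0=2+0=2
L[2]='r': occ=1, LF[2]=C('r')+1=2+1=3
L[3]='$': occ=0, LF[3]=C('$')+0=0+0=0
L[4]='z': occ=0, LF[4]=C('z')+0=20+0=20
L[5]='r': occ=2, LF[5]=C('r')+2=2+2=4
L[6]='t': occ=0, LF[6]=C('t')+0=8+0=8
L[7]='x': occ=0, LF[7]=C('x')+0=17+0=17
L[8]='s': occ=0, LF[8]=C('s')+0=5+0=5
L[9]='u': occ=1, LF[9]=C('u')+1=9+1=10
L[10]='u': occ=2, LF[10]=C('u')+2=9+2=11
L[11]='v': occ=0, LF[11]=C('v')+0=13+0=13
L[12]='q': occ=0, LF[12]=C('q')+0=1+0=1
L[13]='v': occ=1, LF[13]=C('v')+1=13+1=14
L[14]='v': occ=2, LF[14]=C('v')+2=13+2=15
L[15]='s': occ=1, LF[15]=C('s')+1=5+1=6
L[16]='s': occ=2, LF[16]=C('s')+2=5+2=7
L[17]='z': occ=1, LF[17]=C('z')+1=20+1=21
L[18]='v': occ=3, LF[18]=C('v')+3=13+3=16
L[19]='u': occ=3, LF[19]=C('u')+3=9+3=12
L[20]='x': occ=1, LF[20]=C('x')+1=17+1=18
L[21]='x': occ=2, LF[21]=C('x')+2=17+2=19

Answer: 9 2 3 0 20 4 8 17 5 10 11 13 1 14 15 6 7 21 16 12 18 19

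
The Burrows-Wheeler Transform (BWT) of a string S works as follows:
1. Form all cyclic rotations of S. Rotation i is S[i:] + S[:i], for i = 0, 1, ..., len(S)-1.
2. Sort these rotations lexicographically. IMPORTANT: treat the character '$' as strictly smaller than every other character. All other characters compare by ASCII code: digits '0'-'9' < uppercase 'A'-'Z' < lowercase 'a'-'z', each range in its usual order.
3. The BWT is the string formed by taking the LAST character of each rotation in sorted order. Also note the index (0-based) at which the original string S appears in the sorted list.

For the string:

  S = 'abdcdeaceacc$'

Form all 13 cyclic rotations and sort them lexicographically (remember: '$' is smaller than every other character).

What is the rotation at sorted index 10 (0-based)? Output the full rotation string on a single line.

Answer: deaceacc$abdc

Derivation:
All 13 rotations (rotation i = S[i:]+S[:i]):
  rot[0] = abdcdeaceacc$
  rot[1] = bdcdeaceacc$a
  rot[2] = dcdeaceacc$ab
  rot[3] = cdeaceacc$abd
  rot[4] = deaceacc$abdc
  rot[5] = eaceacc$abdcd
  rot[6] = aceacc$abdcde
  rot[7] = ceacc$abdcdea
  rot[8] = eacc$abdcdeac
  rot[9] = acc$abdcdeace
  rot[10] = cc$abdcdeacea
  rot[11] = c$abdcdeaceac
  rot[12] = $abdcdeaceacc
Sorted (with $ < everything):
  sorted[0] = $abdcdeaceacc
  sorted[1] = abdcdeaceacc$
  sorted[2] = acc$abdcdeace
  sorted[3] = aceacc$abdcde
  sorted[4] = bdcdeaceacc$a
  sorted[5] = c$abdcdeaceac
  sorted[6] = cc$abdcdeacea
  sorted[7] = cdeaceacc$abd
  sorted[8] = ceacc$abdcdea
  sorted[9] = dcdeaceacc$ab
  sorted[10] = deaceacc$abdc
  sorted[11] = eacc$abdcdeac
  sorted[12] = eaceacc$abdcd
sorted[10] = deaceacc$abdc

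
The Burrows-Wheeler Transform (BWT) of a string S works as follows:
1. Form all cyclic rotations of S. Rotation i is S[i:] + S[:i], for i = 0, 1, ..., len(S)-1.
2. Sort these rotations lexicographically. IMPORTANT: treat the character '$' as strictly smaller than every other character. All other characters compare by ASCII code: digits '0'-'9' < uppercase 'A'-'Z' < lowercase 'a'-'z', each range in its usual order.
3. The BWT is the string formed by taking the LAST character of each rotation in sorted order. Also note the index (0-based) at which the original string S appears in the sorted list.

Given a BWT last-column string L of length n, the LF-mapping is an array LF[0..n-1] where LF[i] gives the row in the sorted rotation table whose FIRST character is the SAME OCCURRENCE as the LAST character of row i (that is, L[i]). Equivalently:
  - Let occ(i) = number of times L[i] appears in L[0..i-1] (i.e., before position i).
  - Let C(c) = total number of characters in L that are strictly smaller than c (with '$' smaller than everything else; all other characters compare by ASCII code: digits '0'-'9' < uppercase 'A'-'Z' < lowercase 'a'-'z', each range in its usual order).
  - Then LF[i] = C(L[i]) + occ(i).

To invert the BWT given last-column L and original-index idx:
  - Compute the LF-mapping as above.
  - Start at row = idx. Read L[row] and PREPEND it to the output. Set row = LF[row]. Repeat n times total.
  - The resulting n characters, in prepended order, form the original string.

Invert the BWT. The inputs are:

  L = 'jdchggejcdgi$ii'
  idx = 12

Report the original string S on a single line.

LF mapping: 13 3 1 9 6 7 5 14 2 4 8 10 0 11 12
Walk LF starting at row 12, prepending L[row]:
  step 1: row=12, L[12]='$', prepend. Next row=LF[12]=0
  step 2: row=0, L[0]='j', prepend. Next row=LF[0]=13
  step 3: row=13, L[13]='i', prepend. Next row=LF[13]=11
  step 4: row=11, L[11]='i', prepend. Next row=LF[11]=10
  step 5: row=10, L[10]='g', prepend. Next row=LF[10]=8
  step 6: row=8, L[8]='c', prepend. Next row=LF[8]=2
  step 7: row=2, L[2]='c', prepend. Next row=LF[2]=1
  step 8: row=1, L[1]='d', prepend. Next row=LF[1]=3
  step 9: row=3, L[3]='h', prepend. Next row=LF[3]=9
  step 10: row=9, L[9]='d', prepend. Next row=LF[9]=4
  step 11: row=4, L[4]='g', prepend. Next row=LF[4]=6
  step 12: row=6, L[6]='e', prepend. Next row=LF[6]=5
  step 13: row=5, L[5]='g', prepend. Next row=LF[5]=7
  step 14: row=7, L[7]='j', prepend. Next row=LF[7]=14
  step 15: row=14, L[14]='i', prepend. Next row=LF[14]=12
Reversed output: ijgegdhdccgiij$

Answer: ijgegdhdccgiij$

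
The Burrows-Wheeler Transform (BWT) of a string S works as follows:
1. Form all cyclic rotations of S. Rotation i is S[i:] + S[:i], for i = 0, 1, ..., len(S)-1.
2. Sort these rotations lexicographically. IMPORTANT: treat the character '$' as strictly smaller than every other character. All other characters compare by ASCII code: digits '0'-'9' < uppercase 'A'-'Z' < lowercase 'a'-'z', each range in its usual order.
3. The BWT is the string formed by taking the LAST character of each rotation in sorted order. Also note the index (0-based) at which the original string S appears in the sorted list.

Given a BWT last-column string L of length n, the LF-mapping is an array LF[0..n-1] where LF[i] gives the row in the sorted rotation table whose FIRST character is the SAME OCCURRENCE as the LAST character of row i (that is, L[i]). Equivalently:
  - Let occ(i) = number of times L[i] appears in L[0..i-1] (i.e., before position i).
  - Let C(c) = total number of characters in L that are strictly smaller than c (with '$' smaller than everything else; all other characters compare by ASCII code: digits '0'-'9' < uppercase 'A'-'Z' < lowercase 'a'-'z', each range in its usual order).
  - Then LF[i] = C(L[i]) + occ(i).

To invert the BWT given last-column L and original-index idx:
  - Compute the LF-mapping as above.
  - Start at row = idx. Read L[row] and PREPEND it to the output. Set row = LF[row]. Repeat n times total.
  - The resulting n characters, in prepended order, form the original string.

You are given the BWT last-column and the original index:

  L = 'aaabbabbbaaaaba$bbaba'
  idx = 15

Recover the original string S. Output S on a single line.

Answer: baabbbbaaabaabbabaaa$

Derivation:
LF mapping: 1 2 3 12 13 4 14 15 16 5 6 7 8 17 9 0 18 19 10 20 11
Walk LF starting at row 15, prepending L[row]:
  step 1: row=15, L[15]='$', prepend. Next row=LF[15]=0
  step 2: row=0, L[0]='a', prepend. Next row=LF[0]=1
  step 3: row=1, L[1]='a', prepend. Next row=LF[1]=2
  step 4: row=2, L[2]='a', prepend. Next row=LF[2]=3
  step 5: row=3, L[3]='b', prepend. Next row=LF[3]=12
  step 6: row=12, L[12]='a', prepend. Next row=LF[12]=8
  step 7: row=8, L[8]='b', prepend. Next row=LF[8]=16
  step 8: row=16, L[16]='b', prepend. Next row=LF[16]=18
  step 9: row=18, L[18]='a', prepend. Next row=LF[18]=10
  step 10: row=10, L[10]='a', prepend. Next row=LF[10]=6
  step 11: row=6, L[6]='b', prepend. Next row=LF[6]=14
  step 12: row=14, L[14]='a', prepend. Next row=LF[14]=9
  step 13: row=9, L[9]='a', prepend. Next row=LF[9]=5
  step 14: row=5, L[5]='a', prepend. Next row=LF[5]=4
  step 15: row=4, L[4]='b', prepend. Next row=LF[4]=13
  step 16: row=13, L[13]='b', prepend. Next row=LF[13]=17
  step 17: row=17, L[17]='b', prepend. Next row=LF[17]=19
  step 18: row=19, L[19]='b', prepend. Next row=LF[19]=20
  step 19: row=20, L[20]='a', prepend. Next row=LF[20]=11
  step 20: row=11, L[11]='a', prepend. Next row=LF[11]=7
  step 21: row=7, L[7]='b', prepend. Next row=LF[7]=15
Reversed output: baabbbbaaabaabbabaaa$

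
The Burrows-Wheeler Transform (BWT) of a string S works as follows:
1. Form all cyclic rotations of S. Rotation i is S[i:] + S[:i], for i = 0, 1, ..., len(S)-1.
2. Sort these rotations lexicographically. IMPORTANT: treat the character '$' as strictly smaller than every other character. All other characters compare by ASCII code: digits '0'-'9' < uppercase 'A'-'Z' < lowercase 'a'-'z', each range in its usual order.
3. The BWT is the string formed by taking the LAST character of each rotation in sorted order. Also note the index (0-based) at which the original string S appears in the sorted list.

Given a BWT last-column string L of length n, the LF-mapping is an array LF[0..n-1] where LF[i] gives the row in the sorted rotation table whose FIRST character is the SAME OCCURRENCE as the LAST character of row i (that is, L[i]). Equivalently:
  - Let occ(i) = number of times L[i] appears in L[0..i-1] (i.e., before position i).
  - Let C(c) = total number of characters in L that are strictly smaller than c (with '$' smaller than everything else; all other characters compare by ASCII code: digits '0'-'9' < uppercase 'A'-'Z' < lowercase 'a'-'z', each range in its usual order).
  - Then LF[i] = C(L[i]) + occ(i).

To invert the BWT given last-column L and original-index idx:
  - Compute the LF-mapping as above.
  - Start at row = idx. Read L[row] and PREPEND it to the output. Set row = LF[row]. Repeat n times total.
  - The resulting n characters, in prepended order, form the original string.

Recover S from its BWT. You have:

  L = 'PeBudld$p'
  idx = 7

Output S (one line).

Answer: puddleBP$

Derivation:
LF mapping: 2 5 1 8 3 6 4 0 7
Walk LF starting at row 7, prepending L[row]:
  step 1: row=7, L[7]='$', prepend. Next row=LF[7]=0
  step 2: row=0, L[0]='P', prepend. Next row=LF[0]=2
  step 3: row=2, L[2]='B', prepend. Next row=LF[2]=1
  step 4: row=1, L[1]='e', prepend. Next row=LF[1]=5
  step 5: row=5, L[5]='l', prepend. Next row=LF[5]=6
  step 6: row=6, L[6]='d', prepend. Next row=LF[6]=4
  step 7: row=4, L[4]='d', prepend. Next row=LF[4]=3
  step 8: row=3, L[3]='u', prepend. Next row=LF[3]=8
  step 9: row=8, L[8]='p', prepend. Next row=LF[8]=7
Reversed output: puddleBP$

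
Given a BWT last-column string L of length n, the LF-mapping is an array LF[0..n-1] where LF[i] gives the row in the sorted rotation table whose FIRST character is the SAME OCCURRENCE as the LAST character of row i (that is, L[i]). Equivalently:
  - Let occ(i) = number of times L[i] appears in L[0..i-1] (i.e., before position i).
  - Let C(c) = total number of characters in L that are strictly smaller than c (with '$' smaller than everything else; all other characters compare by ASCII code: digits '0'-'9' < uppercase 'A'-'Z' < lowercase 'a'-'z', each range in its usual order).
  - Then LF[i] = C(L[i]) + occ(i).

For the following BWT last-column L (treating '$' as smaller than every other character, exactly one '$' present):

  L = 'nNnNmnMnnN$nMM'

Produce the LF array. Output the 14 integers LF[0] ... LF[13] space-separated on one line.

Char counts: '$':1, 'M':3, 'N':3, 'm':1, 'n':6
C (first-col start): C('$')=0, C('M')=1, C('N')=4, C('m')=7, C('n')=8
L[0]='n': occ=0, LF[0]=C('n')+0=8+0=8
L[1]='N': occ=0, LF[1]=C('N')+0=4+0=4
L[2]='n': occ=1, LF[2]=C('n')+1=8+1=9
L[3]='N': occ=1, LF[3]=C('N')+1=4+1=5
L[4]='m': occ=0, LF[4]=C('m')+0=7+0=7
L[5]='n': occ=2, LF[5]=C('n')+2=8+2=10
L[6]='M': occ=0, LF[6]=C('M')+0=1+0=1
L[7]='n': occ=3, LF[7]=C('n')+3=8+3=11
L[8]='n': occ=4, LF[8]=C('n')+4=8+4=12
L[9]='N': occ=2, LF[9]=C('N')+2=4+2=6
L[10]='$': occ=0, LF[10]=C('$')+0=0+0=0
L[11]='n': occ=5, LF[11]=C('n')+5=8+5=13
L[12]='M': occ=1, LF[12]=C('M')+1=1+1=2
L[13]='M': occ=2, LF[13]=C('M')+2=1+2=3

Answer: 8 4 9 5 7 10 1 11 12 6 0 13 2 3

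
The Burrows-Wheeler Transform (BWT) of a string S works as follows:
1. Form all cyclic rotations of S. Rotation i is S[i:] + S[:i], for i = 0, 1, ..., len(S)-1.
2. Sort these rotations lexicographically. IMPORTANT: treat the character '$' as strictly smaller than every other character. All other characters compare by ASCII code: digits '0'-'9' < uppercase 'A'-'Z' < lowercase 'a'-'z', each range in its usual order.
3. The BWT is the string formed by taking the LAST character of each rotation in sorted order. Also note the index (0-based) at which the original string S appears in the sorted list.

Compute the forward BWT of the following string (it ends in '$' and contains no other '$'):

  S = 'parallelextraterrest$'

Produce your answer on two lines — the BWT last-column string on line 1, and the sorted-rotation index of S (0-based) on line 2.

Answer: trprltrllea$atreesaxe
11

Derivation:
All 21 rotations (rotation i = S[i:]+S[:i]):
  rot[0] = parallelextraterrest$
  rot[1] = arallelextraterrest$p
  rot[2] = rallelextraterrest$pa
  rot[3] = allelextraterrest$par
  rot[4] = llelextraterrest$para
  rot[5] = lelextraterrest$paral
  rot[6] = elextraterrest$parall
  rot[7] = lextraterrest$paralle
  rot[8] = extraterrest$parallel
  rot[9] = xtraterrest$parallele
  rot[10] = traterrest$parallelex
  rot[11] = raterrest$parallelext
  rot[12] = aterrest$parallelextr
  rot[13] = terrest$parallelextra
  rot[14] = errest$parallelextrat
  rot[15] = rrest$parallelextrate
  rot[16] = rest$parallelextrater
  rot[17] = est$parallelextraterr
  rot[18] = st$parallelextraterre
  rot[19] = t$parallelextraterres
  rot[20] = $parallelextraterrest
Sorted (with $ < everything):
  sorted[0] = $parallelextraterrest  (last char: 't')
  sorted[1] = allelextraterrest$par  (last char: 'r')
  sorted[2] = arallelextraterrest$p  (last char: 'p')
  sorted[3] = aterrest$parallelextr  (last char: 'r')
  sorted[4] = elextraterrest$parall  (last char: 'l')
  sorted[5] = errest$parallelextrat  (last char: 't')
  sorted[6] = est$parallelextraterr  (last char: 'r')
  sorted[7] = extraterrest$parallel  (last char: 'l')
  sorted[8] = lelextraterrest$paral  (last char: 'l')
  sorted[9] = lextraterrest$paralle  (last char: 'e')
  sorted[10] = llelextraterrest$para  (last char: 'a')
  sorted[11] = parallelextraterrest$  (last char: '$')
  sorted[12] = rallelextraterrest$pa  (last char: 'a')
  sorted[13] = raterrest$parallelext  (last char: 't')
  sorted[14] = rest$parallelextrater  (last char: 'r')
  sorted[15] = rrest$parallelextrate  (last char: 'e')
  sorted[16] = st$parallelextraterre  (last char: 'e')
  sorted[17] = t$parallelextraterres  (last char: 's')
  sorted[18] = terrest$parallelextra  (last char: 'a')
  sorted[19] = traterrest$parallelex  (last char: 'x')
  sorted[20] = xtraterrest$parallele  (last char: 'e')
Last column: trprltrllea$atreesaxe
Original string S is at sorted index 11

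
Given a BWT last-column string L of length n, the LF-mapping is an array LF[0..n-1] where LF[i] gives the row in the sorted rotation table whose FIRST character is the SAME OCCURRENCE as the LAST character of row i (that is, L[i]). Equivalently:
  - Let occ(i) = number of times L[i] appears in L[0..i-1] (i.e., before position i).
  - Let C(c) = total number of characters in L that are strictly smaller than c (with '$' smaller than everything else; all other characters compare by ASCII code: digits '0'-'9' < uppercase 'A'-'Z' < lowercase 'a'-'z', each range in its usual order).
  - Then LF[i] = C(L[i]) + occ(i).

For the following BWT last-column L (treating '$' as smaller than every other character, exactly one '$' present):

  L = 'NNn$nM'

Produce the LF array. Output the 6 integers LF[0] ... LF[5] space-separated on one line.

Answer: 2 3 4 0 5 1

Derivation:
Char counts: '$':1, 'M':1, 'N':2, 'n':2
C (first-col start): C('$')=0, C('M')=1, C('N')=2, C('n')=4
L[0]='N': occ=0, LF[0]=C('N')+0=2+0=2
L[1]='N': occ=1, LF[1]=C('N')+1=2+1=3
L[2]='n': occ=0, LF[2]=C('n')+0=4+0=4
L[3]='$': occ=0, LF[3]=C('$')+0=0+0=0
L[4]='n': occ=1, LF[4]=C('n')+1=4+1=5
L[5]='M': occ=0, LF[5]=C('M')+0=1+0=1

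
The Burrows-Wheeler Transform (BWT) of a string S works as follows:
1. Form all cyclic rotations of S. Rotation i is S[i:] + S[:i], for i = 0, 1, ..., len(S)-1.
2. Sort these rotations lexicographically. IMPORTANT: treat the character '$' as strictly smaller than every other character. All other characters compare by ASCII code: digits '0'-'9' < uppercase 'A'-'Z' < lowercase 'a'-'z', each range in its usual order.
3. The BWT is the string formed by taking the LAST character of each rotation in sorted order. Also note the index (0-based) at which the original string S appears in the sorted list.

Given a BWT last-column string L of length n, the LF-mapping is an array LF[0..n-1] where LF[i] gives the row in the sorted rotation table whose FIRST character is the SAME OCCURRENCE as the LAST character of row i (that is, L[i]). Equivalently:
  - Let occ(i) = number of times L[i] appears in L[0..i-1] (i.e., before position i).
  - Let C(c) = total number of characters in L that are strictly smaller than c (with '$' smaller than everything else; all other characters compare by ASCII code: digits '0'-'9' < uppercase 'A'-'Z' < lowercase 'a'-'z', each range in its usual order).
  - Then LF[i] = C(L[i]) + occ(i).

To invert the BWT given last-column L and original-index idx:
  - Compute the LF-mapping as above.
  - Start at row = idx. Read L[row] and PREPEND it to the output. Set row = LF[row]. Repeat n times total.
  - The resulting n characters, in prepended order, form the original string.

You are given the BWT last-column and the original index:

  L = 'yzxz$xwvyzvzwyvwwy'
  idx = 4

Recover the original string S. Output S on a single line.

LF mapping: 10 14 8 15 0 9 4 1 11 16 2 17 5 12 3 6 7 13
Walk LF starting at row 4, prepending L[row]:
  step 1: row=4, L[4]='$', prepend. Next row=LF[4]=0
  step 2: row=0, L[0]='y', prepend. Next row=LF[0]=10
  step 3: row=10, L[10]='v', prepend. Next row=LF[10]=2
  step 4: row=2, L[2]='x', prepend. Next row=LF[2]=8
  step 5: row=8, L[8]='y', prepend. Next row=LF[8]=11
  step 6: row=11, L[11]='z', prepend. Next row=LF[11]=17
  step 7: row=17, L[17]='y', prepend. Next row=LF[17]=13
  step 8: row=13, L[13]='y', prepend. Next row=LF[13]=12
  step 9: row=12, L[12]='w', prepend. Next row=LF[12]=5
  step 10: row=5, L[5]='x', prepend. Next row=LF[5]=9
  step 11: row=9, L[9]='z', prepend. Next row=LF[9]=16
  step 12: row=16, L[16]='w', prepend. Next row=LF[16]=7
  step 13: row=7, L[7]='v', prepend. Next row=LF[7]=1
  step 14: row=1, L[1]='z', prepend. Next row=LF[1]=14
  step 15: row=14, L[14]='v', prepend. Next row=LF[14]=3
  step 16: row=3, L[3]='z', prepend. Next row=LF[3]=15
  step 17: row=15, L[15]='w', prepend. Next row=LF[15]=6
  step 18: row=6, L[6]='w', prepend. Next row=LF[6]=4
Reversed output: wwzvzvwzxwyyzyxvy$

Answer: wwzvzvwzxwyyzyxvy$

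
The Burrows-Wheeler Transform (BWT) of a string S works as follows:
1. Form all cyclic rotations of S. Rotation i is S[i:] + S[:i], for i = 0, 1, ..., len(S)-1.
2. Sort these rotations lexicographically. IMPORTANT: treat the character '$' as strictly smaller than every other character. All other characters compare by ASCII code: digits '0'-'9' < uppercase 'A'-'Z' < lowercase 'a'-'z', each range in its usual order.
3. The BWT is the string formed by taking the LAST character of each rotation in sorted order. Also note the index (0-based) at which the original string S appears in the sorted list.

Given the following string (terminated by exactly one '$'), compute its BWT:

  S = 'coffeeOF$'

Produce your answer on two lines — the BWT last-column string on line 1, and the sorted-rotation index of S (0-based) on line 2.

Answer: FOe$effoc
3

Derivation:
All 9 rotations (rotation i = S[i:]+S[:i]):
  rot[0] = coffeeOF$
  rot[1] = offeeOF$c
  rot[2] = ffeeOF$co
  rot[3] = feeOF$cof
  rot[4] = eeOF$coff
  rot[5] = eOF$coffe
  rot[6] = OF$coffee
  rot[7] = F$coffeeO
  rot[8] = $coffeeOF
Sorted (with $ < everything):
  sorted[0] = $coffeeOF  (last char: 'F')
  sorted[1] = F$coffeeO  (last char: 'O')
  sorted[2] = OF$coffee  (last char: 'e')
  sorted[3] = coffeeOF$  (last char: '$')
  sorted[4] = eOF$coffe  (last char: 'e')
  sorted[5] = eeOF$coff  (last char: 'f')
  sorted[6] = feeOF$cof  (last char: 'f')
  sorted[7] = ffeeOF$co  (last char: 'o')
  sorted[8] = offeeOF$c  (last char: 'c')
Last column: FOe$effoc
Original string S is at sorted index 3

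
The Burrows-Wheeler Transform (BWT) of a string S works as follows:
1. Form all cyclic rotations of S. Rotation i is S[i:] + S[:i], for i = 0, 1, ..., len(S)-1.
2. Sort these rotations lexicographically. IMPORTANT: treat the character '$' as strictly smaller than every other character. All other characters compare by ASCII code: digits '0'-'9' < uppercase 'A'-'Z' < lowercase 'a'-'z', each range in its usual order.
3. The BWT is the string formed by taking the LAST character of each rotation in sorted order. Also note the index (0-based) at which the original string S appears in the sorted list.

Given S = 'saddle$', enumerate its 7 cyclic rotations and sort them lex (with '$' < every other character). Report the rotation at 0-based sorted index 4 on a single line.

Answer: e$saddl

Derivation:
All 7 rotations (rotation i = S[i:]+S[:i]):
  rot[0] = saddle$
  rot[1] = addle$s
  rot[2] = ddle$sa
  rot[3] = dle$sad
  rot[4] = le$sadd
  rot[5] = e$saddl
  rot[6] = $saddle
Sorted (with $ < everything):
  sorted[0] = $saddle
  sorted[1] = addle$s
  sorted[2] = ddle$sa
  sorted[3] = dle$sad
  sorted[4] = e$saddl
  sorted[5] = le$sadd
  sorted[6] = saddle$
sorted[4] = e$saddl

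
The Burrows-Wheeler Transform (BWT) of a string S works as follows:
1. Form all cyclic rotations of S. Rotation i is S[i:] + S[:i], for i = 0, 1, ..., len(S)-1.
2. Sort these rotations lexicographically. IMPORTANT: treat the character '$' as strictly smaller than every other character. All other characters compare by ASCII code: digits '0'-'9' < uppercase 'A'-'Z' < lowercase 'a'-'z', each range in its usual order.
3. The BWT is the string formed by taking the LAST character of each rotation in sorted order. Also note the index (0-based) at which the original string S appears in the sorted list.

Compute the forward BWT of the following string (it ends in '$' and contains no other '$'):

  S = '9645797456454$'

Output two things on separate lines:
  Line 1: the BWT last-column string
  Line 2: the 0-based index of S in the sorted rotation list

All 14 rotations (rotation i = S[i:]+S[:i]):
  rot[0] = 9645797456454$
  rot[1] = 645797456454$9
  rot[2] = 45797456454$96
  rot[3] = 5797456454$964
  rot[4] = 797456454$9645
  rot[5] = 97456454$96457
  rot[6] = 7456454$964579
  rot[7] = 456454$9645797
  rot[8] = 56454$96457974
  rot[9] = 6454$964579745
  rot[10] = 454$9645797456
  rot[11] = 54$96457974564
  rot[12] = 4$964579745645
  rot[13] = $9645797456454
Sorted (with $ < everything):
  sorted[0] = $9645797456454  (last char: '4')
  sorted[1] = 4$964579745645  (last char: '5')
  sorted[2] = 454$9645797456  (last char: '6')
  sorted[3] = 456454$9645797  (last char: '7')
  sorted[4] = 45797456454$96  (last char: '6')
  sorted[5] = 54$96457974564  (last char: '4')
  sorted[6] = 56454$96457974  (last char: '4')
  sorted[7] = 5797456454$964  (last char: '4')
  sorted[8] = 6454$964579745  (last char: '5')
  sorted[9] = 645797456454$9  (last char: '9')
  sorted[10] = 7456454$964579  (last char: '9')
  sorted[11] = 797456454$9645  (last char: '5')
  sorted[12] = 9645797456454$  (last char: '$')
  sorted[13] = 97456454$96457  (last char: '7')
Last column: 456764445995$7
Original string S is at sorted index 12

Answer: 456764445995$7
12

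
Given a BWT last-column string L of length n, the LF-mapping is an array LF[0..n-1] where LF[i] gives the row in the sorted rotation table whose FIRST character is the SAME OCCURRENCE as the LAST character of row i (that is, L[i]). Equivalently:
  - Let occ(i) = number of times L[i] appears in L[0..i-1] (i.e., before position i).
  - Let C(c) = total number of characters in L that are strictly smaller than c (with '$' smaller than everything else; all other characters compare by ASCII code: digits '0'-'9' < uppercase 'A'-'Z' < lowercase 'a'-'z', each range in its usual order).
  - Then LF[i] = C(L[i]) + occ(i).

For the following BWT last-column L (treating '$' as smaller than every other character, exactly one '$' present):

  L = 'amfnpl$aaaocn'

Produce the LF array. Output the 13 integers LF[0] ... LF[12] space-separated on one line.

Char counts: '$':1, 'a':4, 'c':1, 'f':1, 'l':1, 'm':1, 'n':2, 'o':1, 'p':1
C (first-col start): C('$')=0, C('a')=1, C('c')=5, C('f')=6, C('l')=7, C('m')=8, C('n')=9, C('o')=11, C('p')=12
L[0]='a': occ=0, LF[0]=C('a')+0=1+0=1
L[1]='m': occ=0, LF[1]=C('m')+0=8+0=8
L[2]='f': occ=0, LF[2]=C('f')+0=6+0=6
L[3]='n': occ=0, LF[3]=C('n')+0=9+0=9
L[4]='p': occ=0, LF[4]=C('p')+0=12+0=12
L[5]='l': occ=0, LF[5]=C('l')+0=7+0=7
L[6]='$': occ=0, LF[6]=C('$')+0=0+0=0
L[7]='a': occ=1, LF[7]=C('a')+1=1+1=2
L[8]='a': occ=2, LF[8]=C('a')+2=1+2=3
L[9]='a': occ=3, LF[9]=C('a')+3=1+3=4
L[10]='o': occ=0, LF[10]=C('o')+0=11+0=11
L[11]='c': occ=0, LF[11]=C('c')+0=5+0=5
L[12]='n': occ=1, LF[12]=C('n')+1=9+1=10

Answer: 1 8 6 9 12 7 0 2 3 4 11 5 10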